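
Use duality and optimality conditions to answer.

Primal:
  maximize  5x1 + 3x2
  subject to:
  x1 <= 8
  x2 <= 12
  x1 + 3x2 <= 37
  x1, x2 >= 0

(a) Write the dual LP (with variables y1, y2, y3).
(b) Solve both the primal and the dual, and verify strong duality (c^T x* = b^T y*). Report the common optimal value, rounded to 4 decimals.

The standard primal-dual pair for 'max c^T x s.t. A x <= b, x >= 0' is:
  Dual:  min b^T y  s.t.  A^T y >= c,  y >= 0.

So the dual LP is:
  minimize  8y1 + 12y2 + 37y3
  subject to:
    y1 + y3 >= 5
    y2 + 3y3 >= 3
    y1, y2, y3 >= 0

Solving the primal: x* = (8, 9.6667).
  primal value c^T x* = 69.
Solving the dual: y* = (4, 0, 1).
  dual value b^T y* = 69.
Strong duality: c^T x* = b^T y*. Confirmed.

69


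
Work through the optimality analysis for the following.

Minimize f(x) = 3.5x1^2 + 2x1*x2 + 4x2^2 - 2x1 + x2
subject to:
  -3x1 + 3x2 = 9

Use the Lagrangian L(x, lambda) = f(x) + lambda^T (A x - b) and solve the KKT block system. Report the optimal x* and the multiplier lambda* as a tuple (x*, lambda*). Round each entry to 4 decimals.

Form the Lagrangian:
  L(x, lambda) = (1/2) x^T Q x + c^T x + lambda^T (A x - b)
Stationarity (grad_x L = 0): Q x + c + A^T lambda = 0.
Primal feasibility: A x = b.

This gives the KKT block system:
  [ Q   A^T ] [ x     ]   [-c ]
  [ A    0  ] [ lambda ] = [ b ]

Solving the linear system:
  x*      = (-1.5263, 1.4737)
  lambda* = (-3.2456)
  f(x*)   = 16.8684

x* = (-1.5263, 1.4737), lambda* = (-3.2456)


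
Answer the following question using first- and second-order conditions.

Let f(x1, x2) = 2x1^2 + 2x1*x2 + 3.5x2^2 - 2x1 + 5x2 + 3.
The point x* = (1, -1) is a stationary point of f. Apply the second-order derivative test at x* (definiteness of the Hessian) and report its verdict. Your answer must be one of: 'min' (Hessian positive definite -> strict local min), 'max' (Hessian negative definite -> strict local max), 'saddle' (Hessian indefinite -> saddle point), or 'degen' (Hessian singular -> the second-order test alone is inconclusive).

Compute the Hessian H = grad^2 f:
  H = [[4, 2], [2, 7]]
Verify stationarity: grad f(x*) = H x* + g = (0, 0).
Eigenvalues of H: 3, 8.
Both eigenvalues > 0, so H is positive definite -> x* is a strict local min.

min


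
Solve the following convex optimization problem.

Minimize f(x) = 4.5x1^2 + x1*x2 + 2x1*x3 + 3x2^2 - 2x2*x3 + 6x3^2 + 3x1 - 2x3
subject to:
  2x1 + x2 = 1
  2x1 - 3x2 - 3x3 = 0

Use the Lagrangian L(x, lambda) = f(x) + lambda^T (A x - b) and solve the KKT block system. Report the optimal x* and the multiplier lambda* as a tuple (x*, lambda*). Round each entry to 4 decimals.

Form the Lagrangian:
  L(x, lambda) = (1/2) x^T Q x + c^T x + lambda^T (A x - b)
Stationarity (grad_x L = 0): Q x + c + A^T lambda = 0.
Primal feasibility: A x = b.

This gives the KKT block system:
  [ Q   A^T ] [ x     ]   [-c ]
  [ A    0  ] [ lambda ] = [ b ]

Solving the linear system:
  x*      = (0.3872, 0.2255, 0.0326)
  lambda* = (-2.9598, -0.4282)
  f(x*)   = 2.0281

x* = (0.3872, 0.2255, 0.0326), lambda* = (-2.9598, -0.4282)


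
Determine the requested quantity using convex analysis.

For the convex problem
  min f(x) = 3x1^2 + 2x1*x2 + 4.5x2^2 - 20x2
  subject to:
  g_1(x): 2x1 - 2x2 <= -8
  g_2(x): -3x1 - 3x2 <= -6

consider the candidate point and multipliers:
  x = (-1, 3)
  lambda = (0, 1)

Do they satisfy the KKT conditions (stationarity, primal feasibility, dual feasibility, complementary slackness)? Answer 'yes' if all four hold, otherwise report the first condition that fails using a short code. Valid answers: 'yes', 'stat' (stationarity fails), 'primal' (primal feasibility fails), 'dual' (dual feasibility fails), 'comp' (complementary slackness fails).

Gradient of f: grad f(x) = Q x + c = (0, 5)
Constraint values g_i(x) = a_i^T x - b_i:
  g_1((-1, 3)) = 0
  g_2((-1, 3)) = 0
Stationarity residual: grad f(x) + sum_i lambda_i a_i = (-3, 2)
  -> stationarity FAILS
Primal feasibility (all g_i <= 0): OK
Dual feasibility (all lambda_i >= 0): OK
Complementary slackness (lambda_i * g_i(x) = 0 for all i): OK

Verdict: the first failing condition is stationarity -> stat.

stat


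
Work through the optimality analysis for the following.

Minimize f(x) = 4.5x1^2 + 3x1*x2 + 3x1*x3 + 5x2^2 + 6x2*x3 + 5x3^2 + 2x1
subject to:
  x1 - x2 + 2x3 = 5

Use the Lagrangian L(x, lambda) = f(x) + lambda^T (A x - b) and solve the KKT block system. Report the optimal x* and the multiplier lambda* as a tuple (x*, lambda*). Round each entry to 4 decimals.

Form the Lagrangian:
  L(x, lambda) = (1/2) x^T Q x + c^T x + lambda^T (A x - b)
Stationarity (grad_x L = 0): Q x + c + A^T lambda = 0.
Primal feasibility: A x = b.

This gives the KKT block system:
  [ Q   A^T ] [ x     ]   [-c ]
  [ A    0  ] [ lambda ] = [ b ]

Solving the linear system:
  x*      = (0.1792, -1.4768, 1.672)
  lambda* = (-4.1984)
  f(x*)   = 10.6752

x* = (0.1792, -1.4768, 1.672), lambda* = (-4.1984)


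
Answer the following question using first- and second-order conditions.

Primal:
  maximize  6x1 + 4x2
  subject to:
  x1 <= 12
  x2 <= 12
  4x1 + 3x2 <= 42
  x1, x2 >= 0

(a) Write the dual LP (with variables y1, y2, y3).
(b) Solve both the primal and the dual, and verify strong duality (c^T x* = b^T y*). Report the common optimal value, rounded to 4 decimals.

The standard primal-dual pair for 'max c^T x s.t. A x <= b, x >= 0' is:
  Dual:  min b^T y  s.t.  A^T y >= c,  y >= 0.

So the dual LP is:
  minimize  12y1 + 12y2 + 42y3
  subject to:
    y1 + 4y3 >= 6
    y2 + 3y3 >= 4
    y1, y2, y3 >= 0

Solving the primal: x* = (10.5, 0).
  primal value c^T x* = 63.
Solving the dual: y* = (0, 0, 1.5).
  dual value b^T y* = 63.
Strong duality: c^T x* = b^T y*. Confirmed.

63


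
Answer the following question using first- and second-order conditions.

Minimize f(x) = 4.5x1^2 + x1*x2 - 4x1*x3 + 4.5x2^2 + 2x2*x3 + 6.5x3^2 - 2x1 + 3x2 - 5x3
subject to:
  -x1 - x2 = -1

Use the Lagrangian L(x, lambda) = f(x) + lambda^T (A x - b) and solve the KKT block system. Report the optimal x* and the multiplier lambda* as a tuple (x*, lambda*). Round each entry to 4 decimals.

Form the Lagrangian:
  L(x, lambda) = (1/2) x^T Q x + c^T x + lambda^T (A x - b)
Stationarity (grad_x L = 0): Q x + c + A^T lambda = 0.
Primal feasibility: A x = b.

This gives the KKT block system:
  [ Q   A^T ] [ x     ]   [-c ]
  [ A    0  ] [ lambda ] = [ b ]

Solving the linear system:
  x*      = (1.0872, -0.0872, 0.7326)
  lambda* = (4.7674)
  f(x*)   = -0.6657

x* = (1.0872, -0.0872, 0.7326), lambda* = (4.7674)


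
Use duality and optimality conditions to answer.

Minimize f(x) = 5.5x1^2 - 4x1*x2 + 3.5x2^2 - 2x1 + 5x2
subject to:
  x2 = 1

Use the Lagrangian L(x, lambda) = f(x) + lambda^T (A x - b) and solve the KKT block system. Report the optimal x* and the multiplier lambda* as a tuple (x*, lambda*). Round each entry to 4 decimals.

Form the Lagrangian:
  L(x, lambda) = (1/2) x^T Q x + c^T x + lambda^T (A x - b)
Stationarity (grad_x L = 0): Q x + c + A^T lambda = 0.
Primal feasibility: A x = b.

This gives the KKT block system:
  [ Q   A^T ] [ x     ]   [-c ]
  [ A    0  ] [ lambda ] = [ b ]

Solving the linear system:
  x*      = (0.5455, 1)
  lambda* = (-9.8182)
  f(x*)   = 6.8636

x* = (0.5455, 1), lambda* = (-9.8182)


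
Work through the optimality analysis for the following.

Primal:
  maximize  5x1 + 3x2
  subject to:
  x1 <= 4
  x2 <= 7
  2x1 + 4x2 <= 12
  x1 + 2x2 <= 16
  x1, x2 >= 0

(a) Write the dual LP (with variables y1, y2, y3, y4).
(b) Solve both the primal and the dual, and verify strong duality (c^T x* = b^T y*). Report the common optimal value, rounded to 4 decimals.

The standard primal-dual pair for 'max c^T x s.t. A x <= b, x >= 0' is:
  Dual:  min b^T y  s.t.  A^T y >= c,  y >= 0.

So the dual LP is:
  minimize  4y1 + 7y2 + 12y3 + 16y4
  subject to:
    y1 + 2y3 + y4 >= 5
    y2 + 4y3 + 2y4 >= 3
    y1, y2, y3, y4 >= 0

Solving the primal: x* = (4, 1).
  primal value c^T x* = 23.
Solving the dual: y* = (3.5, 0, 0.75, 0).
  dual value b^T y* = 23.
Strong duality: c^T x* = b^T y*. Confirmed.

23


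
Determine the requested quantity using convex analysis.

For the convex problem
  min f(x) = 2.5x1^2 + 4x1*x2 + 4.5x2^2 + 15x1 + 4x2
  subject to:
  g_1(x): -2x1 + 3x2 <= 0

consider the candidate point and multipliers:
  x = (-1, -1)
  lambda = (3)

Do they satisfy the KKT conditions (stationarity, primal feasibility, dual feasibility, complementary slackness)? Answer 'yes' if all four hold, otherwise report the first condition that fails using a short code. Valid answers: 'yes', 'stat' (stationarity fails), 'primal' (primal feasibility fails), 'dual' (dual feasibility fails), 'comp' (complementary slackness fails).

Gradient of f: grad f(x) = Q x + c = (6, -9)
Constraint values g_i(x) = a_i^T x - b_i:
  g_1((-1, -1)) = -1
Stationarity residual: grad f(x) + sum_i lambda_i a_i = (0, 0)
  -> stationarity OK
Primal feasibility (all g_i <= 0): OK
Dual feasibility (all lambda_i >= 0): OK
Complementary slackness (lambda_i * g_i(x) = 0 for all i): FAILS

Verdict: the first failing condition is complementary_slackness -> comp.

comp


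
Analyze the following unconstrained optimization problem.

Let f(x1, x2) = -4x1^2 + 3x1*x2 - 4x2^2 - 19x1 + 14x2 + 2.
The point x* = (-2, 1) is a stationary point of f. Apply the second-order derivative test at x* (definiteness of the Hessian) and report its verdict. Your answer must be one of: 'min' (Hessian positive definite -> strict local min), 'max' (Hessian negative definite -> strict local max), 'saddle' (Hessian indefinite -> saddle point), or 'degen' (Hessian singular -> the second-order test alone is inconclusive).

Compute the Hessian H = grad^2 f:
  H = [[-8, 3], [3, -8]]
Verify stationarity: grad f(x*) = H x* + g = (0, 0).
Eigenvalues of H: -11, -5.
Both eigenvalues < 0, so H is negative definite -> x* is a strict local max.

max


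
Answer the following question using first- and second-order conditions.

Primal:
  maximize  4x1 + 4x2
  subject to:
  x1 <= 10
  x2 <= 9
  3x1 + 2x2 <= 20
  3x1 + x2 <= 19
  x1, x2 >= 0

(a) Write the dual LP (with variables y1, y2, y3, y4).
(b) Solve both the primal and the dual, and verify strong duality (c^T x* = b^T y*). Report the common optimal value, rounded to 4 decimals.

The standard primal-dual pair for 'max c^T x s.t. A x <= b, x >= 0' is:
  Dual:  min b^T y  s.t.  A^T y >= c,  y >= 0.

So the dual LP is:
  minimize  10y1 + 9y2 + 20y3 + 19y4
  subject to:
    y1 + 3y3 + 3y4 >= 4
    y2 + 2y3 + y4 >= 4
    y1, y2, y3, y4 >= 0

Solving the primal: x* = (0.6667, 9).
  primal value c^T x* = 38.6667.
Solving the dual: y* = (0, 1.3333, 1.3333, 0).
  dual value b^T y* = 38.6667.
Strong duality: c^T x* = b^T y*. Confirmed.

38.6667


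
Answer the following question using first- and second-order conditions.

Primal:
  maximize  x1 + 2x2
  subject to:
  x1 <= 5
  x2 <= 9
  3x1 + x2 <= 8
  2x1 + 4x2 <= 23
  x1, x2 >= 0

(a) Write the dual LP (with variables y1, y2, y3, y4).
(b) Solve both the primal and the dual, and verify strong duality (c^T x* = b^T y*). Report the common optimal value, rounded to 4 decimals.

The standard primal-dual pair for 'max c^T x s.t. A x <= b, x >= 0' is:
  Dual:  min b^T y  s.t.  A^T y >= c,  y >= 0.

So the dual LP is:
  minimize  5y1 + 9y2 + 8y3 + 23y4
  subject to:
    y1 + 3y3 + 2y4 >= 1
    y2 + y3 + 4y4 >= 2
    y1, y2, y3, y4 >= 0

Solving the primal: x* = (0.9, 5.3).
  primal value c^T x* = 11.5.
Solving the dual: y* = (0, 0, 0, 0.5).
  dual value b^T y* = 11.5.
Strong duality: c^T x* = b^T y*. Confirmed.

11.5


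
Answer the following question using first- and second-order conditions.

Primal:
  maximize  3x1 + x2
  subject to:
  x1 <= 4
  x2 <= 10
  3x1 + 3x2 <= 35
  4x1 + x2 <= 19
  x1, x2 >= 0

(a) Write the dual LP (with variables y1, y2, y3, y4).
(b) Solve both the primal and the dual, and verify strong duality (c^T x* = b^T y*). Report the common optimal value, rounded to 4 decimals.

The standard primal-dual pair for 'max c^T x s.t. A x <= b, x >= 0' is:
  Dual:  min b^T y  s.t.  A^T y >= c,  y >= 0.

So the dual LP is:
  minimize  4y1 + 10y2 + 35y3 + 19y4
  subject to:
    y1 + 3y3 + 4y4 >= 3
    y2 + 3y3 + y4 >= 1
    y1, y2, y3, y4 >= 0

Solving the primal: x* = (2.4444, 9.2222).
  primal value c^T x* = 16.5556.
Solving the dual: y* = (0, 0, 0.1111, 0.6667).
  dual value b^T y* = 16.5556.
Strong duality: c^T x* = b^T y*. Confirmed.

16.5556


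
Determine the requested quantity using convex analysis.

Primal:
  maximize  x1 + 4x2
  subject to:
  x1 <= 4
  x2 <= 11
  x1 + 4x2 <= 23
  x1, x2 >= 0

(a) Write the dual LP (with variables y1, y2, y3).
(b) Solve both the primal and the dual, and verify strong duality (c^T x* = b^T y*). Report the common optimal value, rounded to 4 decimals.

The standard primal-dual pair for 'max c^T x s.t. A x <= b, x >= 0' is:
  Dual:  min b^T y  s.t.  A^T y >= c,  y >= 0.

So the dual LP is:
  minimize  4y1 + 11y2 + 23y3
  subject to:
    y1 + y3 >= 1
    y2 + 4y3 >= 4
    y1, y2, y3 >= 0

Solving the primal: x* = (0, 5.75).
  primal value c^T x* = 23.
Solving the dual: y* = (0, 0, 1).
  dual value b^T y* = 23.
Strong duality: c^T x* = b^T y*. Confirmed.

23


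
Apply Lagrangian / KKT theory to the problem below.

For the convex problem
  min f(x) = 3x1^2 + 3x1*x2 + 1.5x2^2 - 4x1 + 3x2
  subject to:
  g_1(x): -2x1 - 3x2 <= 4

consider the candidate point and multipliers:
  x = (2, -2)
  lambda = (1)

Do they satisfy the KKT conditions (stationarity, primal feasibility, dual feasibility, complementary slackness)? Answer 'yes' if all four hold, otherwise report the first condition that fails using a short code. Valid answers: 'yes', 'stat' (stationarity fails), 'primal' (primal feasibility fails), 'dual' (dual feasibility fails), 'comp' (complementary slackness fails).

Gradient of f: grad f(x) = Q x + c = (2, 3)
Constraint values g_i(x) = a_i^T x - b_i:
  g_1((2, -2)) = -2
Stationarity residual: grad f(x) + sum_i lambda_i a_i = (0, 0)
  -> stationarity OK
Primal feasibility (all g_i <= 0): OK
Dual feasibility (all lambda_i >= 0): OK
Complementary slackness (lambda_i * g_i(x) = 0 for all i): FAILS

Verdict: the first failing condition is complementary_slackness -> comp.

comp


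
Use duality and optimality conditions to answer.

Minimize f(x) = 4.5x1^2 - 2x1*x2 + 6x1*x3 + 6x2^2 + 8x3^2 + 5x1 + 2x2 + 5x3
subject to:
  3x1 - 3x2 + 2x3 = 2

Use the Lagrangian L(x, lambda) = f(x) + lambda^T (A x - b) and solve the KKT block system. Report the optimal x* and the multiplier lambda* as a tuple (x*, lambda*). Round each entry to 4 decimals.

Form the Lagrangian:
  L(x, lambda) = (1/2) x^T Q x + c^T x + lambda^T (A x - b)
Stationarity (grad_x L = 0): Q x + c + A^T lambda = 0.
Primal feasibility: A x = b.

This gives the KKT block system:
  [ Q   A^T ] [ x     ]   [-c ]
  [ A    0  ] [ lambda ] = [ b ]

Solving the linear system:
  x*      = (0.0275, -0.6813, -0.0632)
  lambda* = (-2.0769)
  f(x*)   = 1.3063

x* = (0.0275, -0.6813, -0.0632), lambda* = (-2.0769)


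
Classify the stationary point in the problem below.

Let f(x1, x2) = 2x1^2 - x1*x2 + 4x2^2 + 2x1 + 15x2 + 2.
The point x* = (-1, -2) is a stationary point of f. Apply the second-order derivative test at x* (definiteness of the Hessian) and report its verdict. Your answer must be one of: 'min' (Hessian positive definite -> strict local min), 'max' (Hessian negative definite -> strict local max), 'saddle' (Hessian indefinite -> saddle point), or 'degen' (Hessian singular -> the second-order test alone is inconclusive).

Compute the Hessian H = grad^2 f:
  H = [[4, -1], [-1, 8]]
Verify stationarity: grad f(x*) = H x* + g = (0, 0).
Eigenvalues of H: 3.7639, 8.2361.
Both eigenvalues > 0, so H is positive definite -> x* is a strict local min.

min


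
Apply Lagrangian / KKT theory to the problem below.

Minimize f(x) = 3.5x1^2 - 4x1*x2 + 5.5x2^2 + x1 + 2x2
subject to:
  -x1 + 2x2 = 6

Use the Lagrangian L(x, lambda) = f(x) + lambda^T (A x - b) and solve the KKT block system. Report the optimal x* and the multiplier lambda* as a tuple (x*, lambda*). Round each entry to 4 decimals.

Form the Lagrangian:
  L(x, lambda) = (1/2) x^T Q x + c^T x + lambda^T (A x - b)
Stationarity (grad_x L = 0): Q x + c + A^T lambda = 0.
Primal feasibility: A x = b.

This gives the KKT block system:
  [ Q   A^T ] [ x     ]   [-c ]
  [ A    0  ] [ lambda ] = [ b ]

Solving the linear system:
  x*      = (-1.1304, 2.4348)
  lambda* = (-16.6522)
  f(x*)   = 51.8261

x* = (-1.1304, 2.4348), lambda* = (-16.6522)


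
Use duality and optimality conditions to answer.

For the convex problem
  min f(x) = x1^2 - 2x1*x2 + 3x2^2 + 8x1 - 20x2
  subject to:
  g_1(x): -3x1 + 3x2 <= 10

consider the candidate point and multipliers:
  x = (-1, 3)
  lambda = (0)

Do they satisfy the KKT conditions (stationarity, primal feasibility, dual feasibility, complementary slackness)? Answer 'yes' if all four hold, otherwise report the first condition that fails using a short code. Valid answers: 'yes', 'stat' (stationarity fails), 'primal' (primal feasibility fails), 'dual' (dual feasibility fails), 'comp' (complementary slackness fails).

Gradient of f: grad f(x) = Q x + c = (0, 0)
Constraint values g_i(x) = a_i^T x - b_i:
  g_1((-1, 3)) = 2
Stationarity residual: grad f(x) + sum_i lambda_i a_i = (0, 0)
  -> stationarity OK
Primal feasibility (all g_i <= 0): FAILS
Dual feasibility (all lambda_i >= 0): OK
Complementary slackness (lambda_i * g_i(x) = 0 for all i): OK

Verdict: the first failing condition is primal_feasibility -> primal.

primal


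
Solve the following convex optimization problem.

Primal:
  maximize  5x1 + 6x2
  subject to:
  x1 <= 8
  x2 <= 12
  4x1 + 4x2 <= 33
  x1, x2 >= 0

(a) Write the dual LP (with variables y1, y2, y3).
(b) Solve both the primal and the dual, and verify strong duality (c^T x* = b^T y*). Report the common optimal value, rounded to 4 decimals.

The standard primal-dual pair for 'max c^T x s.t. A x <= b, x >= 0' is:
  Dual:  min b^T y  s.t.  A^T y >= c,  y >= 0.

So the dual LP is:
  minimize  8y1 + 12y2 + 33y3
  subject to:
    y1 + 4y3 >= 5
    y2 + 4y3 >= 6
    y1, y2, y3 >= 0

Solving the primal: x* = (0, 8.25).
  primal value c^T x* = 49.5.
Solving the dual: y* = (0, 0, 1.5).
  dual value b^T y* = 49.5.
Strong duality: c^T x* = b^T y*. Confirmed.

49.5


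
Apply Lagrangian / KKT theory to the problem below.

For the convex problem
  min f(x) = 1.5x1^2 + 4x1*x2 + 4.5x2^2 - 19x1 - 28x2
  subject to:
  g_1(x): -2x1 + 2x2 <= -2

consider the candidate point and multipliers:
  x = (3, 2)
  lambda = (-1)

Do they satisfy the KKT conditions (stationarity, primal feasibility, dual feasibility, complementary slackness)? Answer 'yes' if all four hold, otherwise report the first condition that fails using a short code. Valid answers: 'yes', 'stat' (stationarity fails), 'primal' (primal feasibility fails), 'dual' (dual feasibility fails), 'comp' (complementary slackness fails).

Gradient of f: grad f(x) = Q x + c = (-2, 2)
Constraint values g_i(x) = a_i^T x - b_i:
  g_1((3, 2)) = 0
Stationarity residual: grad f(x) + sum_i lambda_i a_i = (0, 0)
  -> stationarity OK
Primal feasibility (all g_i <= 0): OK
Dual feasibility (all lambda_i >= 0): FAILS
Complementary slackness (lambda_i * g_i(x) = 0 for all i): OK

Verdict: the first failing condition is dual_feasibility -> dual.

dual


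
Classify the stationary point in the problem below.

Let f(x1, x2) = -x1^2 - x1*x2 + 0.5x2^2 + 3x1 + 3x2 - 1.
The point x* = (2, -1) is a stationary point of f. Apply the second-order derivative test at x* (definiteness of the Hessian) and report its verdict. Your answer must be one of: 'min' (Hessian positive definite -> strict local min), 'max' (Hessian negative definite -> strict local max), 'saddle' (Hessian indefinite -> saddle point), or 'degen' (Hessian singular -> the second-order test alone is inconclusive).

Compute the Hessian H = grad^2 f:
  H = [[-2, -1], [-1, 1]]
Verify stationarity: grad f(x*) = H x* + g = (0, 0).
Eigenvalues of H: -2.3028, 1.3028.
Eigenvalues have mixed signs, so H is indefinite -> x* is a saddle point.

saddle


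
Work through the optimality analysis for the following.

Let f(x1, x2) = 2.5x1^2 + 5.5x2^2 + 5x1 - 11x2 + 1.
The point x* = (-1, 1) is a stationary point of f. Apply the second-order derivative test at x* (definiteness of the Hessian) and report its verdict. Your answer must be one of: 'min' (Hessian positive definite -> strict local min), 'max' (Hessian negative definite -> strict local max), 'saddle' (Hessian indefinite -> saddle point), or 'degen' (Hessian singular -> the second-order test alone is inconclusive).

Compute the Hessian H = grad^2 f:
  H = [[5, 0], [0, 11]]
Verify stationarity: grad f(x*) = H x* + g = (0, 0).
Eigenvalues of H: 5, 11.
Both eigenvalues > 0, so H is positive definite -> x* is a strict local min.

min


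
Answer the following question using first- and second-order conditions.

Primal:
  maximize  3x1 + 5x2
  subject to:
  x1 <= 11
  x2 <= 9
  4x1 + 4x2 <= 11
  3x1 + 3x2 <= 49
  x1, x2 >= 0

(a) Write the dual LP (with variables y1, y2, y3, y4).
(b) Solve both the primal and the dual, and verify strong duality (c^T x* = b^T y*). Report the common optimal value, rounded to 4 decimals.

The standard primal-dual pair for 'max c^T x s.t. A x <= b, x >= 0' is:
  Dual:  min b^T y  s.t.  A^T y >= c,  y >= 0.

So the dual LP is:
  minimize  11y1 + 9y2 + 11y3 + 49y4
  subject to:
    y1 + 4y3 + 3y4 >= 3
    y2 + 4y3 + 3y4 >= 5
    y1, y2, y3, y4 >= 0

Solving the primal: x* = (0, 2.75).
  primal value c^T x* = 13.75.
Solving the dual: y* = (0, 0, 1.25, 0).
  dual value b^T y* = 13.75.
Strong duality: c^T x* = b^T y*. Confirmed.

13.75


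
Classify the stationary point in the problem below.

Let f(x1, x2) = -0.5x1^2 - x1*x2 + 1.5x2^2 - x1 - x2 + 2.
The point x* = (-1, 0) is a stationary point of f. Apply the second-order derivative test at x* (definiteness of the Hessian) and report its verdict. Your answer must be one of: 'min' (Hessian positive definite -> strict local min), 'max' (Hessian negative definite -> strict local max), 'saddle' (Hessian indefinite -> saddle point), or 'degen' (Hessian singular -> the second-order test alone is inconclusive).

Compute the Hessian H = grad^2 f:
  H = [[-1, -1], [-1, 3]]
Verify stationarity: grad f(x*) = H x* + g = (0, 0).
Eigenvalues of H: -1.2361, 3.2361.
Eigenvalues have mixed signs, so H is indefinite -> x* is a saddle point.

saddle


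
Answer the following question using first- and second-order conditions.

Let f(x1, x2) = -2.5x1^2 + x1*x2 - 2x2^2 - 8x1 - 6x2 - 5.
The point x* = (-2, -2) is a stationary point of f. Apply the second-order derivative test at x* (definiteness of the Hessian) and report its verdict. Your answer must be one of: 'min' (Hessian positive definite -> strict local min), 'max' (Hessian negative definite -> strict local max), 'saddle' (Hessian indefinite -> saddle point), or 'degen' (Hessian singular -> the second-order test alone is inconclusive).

Compute the Hessian H = grad^2 f:
  H = [[-5, 1], [1, -4]]
Verify stationarity: grad f(x*) = H x* + g = (0, 0).
Eigenvalues of H: -5.618, -3.382.
Both eigenvalues < 0, so H is negative definite -> x* is a strict local max.

max


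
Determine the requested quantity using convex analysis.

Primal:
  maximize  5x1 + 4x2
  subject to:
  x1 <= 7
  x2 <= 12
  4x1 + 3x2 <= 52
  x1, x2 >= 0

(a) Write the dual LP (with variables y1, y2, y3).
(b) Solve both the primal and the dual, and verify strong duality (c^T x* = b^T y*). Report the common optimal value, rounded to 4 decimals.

The standard primal-dual pair for 'max c^T x s.t. A x <= b, x >= 0' is:
  Dual:  min b^T y  s.t.  A^T y >= c,  y >= 0.

So the dual LP is:
  minimize  7y1 + 12y2 + 52y3
  subject to:
    y1 + 4y3 >= 5
    y2 + 3y3 >= 4
    y1, y2, y3 >= 0

Solving the primal: x* = (4, 12).
  primal value c^T x* = 68.
Solving the dual: y* = (0, 0.25, 1.25).
  dual value b^T y* = 68.
Strong duality: c^T x* = b^T y*. Confirmed.

68


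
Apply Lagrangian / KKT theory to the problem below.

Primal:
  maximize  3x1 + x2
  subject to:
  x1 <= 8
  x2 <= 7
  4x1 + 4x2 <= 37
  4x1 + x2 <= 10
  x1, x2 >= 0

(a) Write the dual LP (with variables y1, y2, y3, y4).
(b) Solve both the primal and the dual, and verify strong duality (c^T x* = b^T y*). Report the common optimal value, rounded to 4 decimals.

The standard primal-dual pair for 'max c^T x s.t. A x <= b, x >= 0' is:
  Dual:  min b^T y  s.t.  A^T y >= c,  y >= 0.

So the dual LP is:
  minimize  8y1 + 7y2 + 37y3 + 10y4
  subject to:
    y1 + 4y3 + 4y4 >= 3
    y2 + 4y3 + y4 >= 1
    y1, y2, y3, y4 >= 0

Solving the primal: x* = (0.75, 7).
  primal value c^T x* = 9.25.
Solving the dual: y* = (0, 0.25, 0, 0.75).
  dual value b^T y* = 9.25.
Strong duality: c^T x* = b^T y*. Confirmed.

9.25


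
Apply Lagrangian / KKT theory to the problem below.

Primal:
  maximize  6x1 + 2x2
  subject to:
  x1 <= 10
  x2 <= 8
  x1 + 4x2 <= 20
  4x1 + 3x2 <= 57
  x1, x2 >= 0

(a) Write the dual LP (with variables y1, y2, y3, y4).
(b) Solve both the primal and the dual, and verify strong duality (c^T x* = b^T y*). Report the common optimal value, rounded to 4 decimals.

The standard primal-dual pair for 'max c^T x s.t. A x <= b, x >= 0' is:
  Dual:  min b^T y  s.t.  A^T y >= c,  y >= 0.

So the dual LP is:
  minimize  10y1 + 8y2 + 20y3 + 57y4
  subject to:
    y1 + y3 + 4y4 >= 6
    y2 + 4y3 + 3y4 >= 2
    y1, y2, y3, y4 >= 0

Solving the primal: x* = (10, 2.5).
  primal value c^T x* = 65.
Solving the dual: y* = (5.5, 0, 0.5, 0).
  dual value b^T y* = 65.
Strong duality: c^T x* = b^T y*. Confirmed.

65


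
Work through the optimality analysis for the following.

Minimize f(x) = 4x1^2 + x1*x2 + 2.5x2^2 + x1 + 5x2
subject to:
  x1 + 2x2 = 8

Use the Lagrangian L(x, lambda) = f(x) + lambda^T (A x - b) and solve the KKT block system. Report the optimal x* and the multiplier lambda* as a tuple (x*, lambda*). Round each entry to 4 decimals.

Form the Lagrangian:
  L(x, lambda) = (1/2) x^T Q x + c^T x + lambda^T (A x - b)
Stationarity (grad_x L = 0): Q x + c + A^T lambda = 0.
Primal feasibility: A x = b.

This gives the KKT block system:
  [ Q   A^T ] [ x     ]   [-c ]
  [ A    0  ] [ lambda ] = [ b ]

Solving the linear system:
  x*      = (0.9091, 3.5455)
  lambda* = (-11.8182)
  f(x*)   = 56.5909

x* = (0.9091, 3.5455), lambda* = (-11.8182)


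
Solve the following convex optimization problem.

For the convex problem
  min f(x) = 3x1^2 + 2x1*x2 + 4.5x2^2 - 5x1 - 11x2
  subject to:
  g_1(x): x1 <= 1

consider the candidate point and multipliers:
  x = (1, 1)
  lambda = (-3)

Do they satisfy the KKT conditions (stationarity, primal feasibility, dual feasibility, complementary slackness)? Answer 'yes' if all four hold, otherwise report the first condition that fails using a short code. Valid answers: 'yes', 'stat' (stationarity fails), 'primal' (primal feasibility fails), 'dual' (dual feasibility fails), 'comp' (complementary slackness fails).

Gradient of f: grad f(x) = Q x + c = (3, 0)
Constraint values g_i(x) = a_i^T x - b_i:
  g_1((1, 1)) = 0
Stationarity residual: grad f(x) + sum_i lambda_i a_i = (0, 0)
  -> stationarity OK
Primal feasibility (all g_i <= 0): OK
Dual feasibility (all lambda_i >= 0): FAILS
Complementary slackness (lambda_i * g_i(x) = 0 for all i): OK

Verdict: the first failing condition is dual_feasibility -> dual.

dual


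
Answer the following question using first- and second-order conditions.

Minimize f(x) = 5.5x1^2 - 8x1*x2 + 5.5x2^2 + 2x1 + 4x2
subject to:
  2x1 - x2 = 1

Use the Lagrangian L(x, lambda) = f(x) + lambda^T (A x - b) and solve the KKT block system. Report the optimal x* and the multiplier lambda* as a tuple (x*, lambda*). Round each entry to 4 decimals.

Form the Lagrangian:
  L(x, lambda) = (1/2) x^T Q x + c^T x + lambda^T (A x - b)
Stationarity (grad_x L = 0): Q x + c + A^T lambda = 0.
Primal feasibility: A x = b.

This gives the KKT block system:
  [ Q   A^T ] [ x     ]   [-c ]
  [ A    0  ] [ lambda ] = [ b ]

Solving the linear system:
  x*      = (0.1739, -0.6522)
  lambda* = (-4.5652)
  f(x*)   = 1.1522

x* = (0.1739, -0.6522), lambda* = (-4.5652)


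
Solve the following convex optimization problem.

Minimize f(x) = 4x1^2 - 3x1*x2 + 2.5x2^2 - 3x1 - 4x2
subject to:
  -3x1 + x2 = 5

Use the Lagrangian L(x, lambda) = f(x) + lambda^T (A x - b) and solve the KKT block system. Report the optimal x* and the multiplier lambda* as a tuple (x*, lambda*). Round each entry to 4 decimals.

Form the Lagrangian:
  L(x, lambda) = (1/2) x^T Q x + c^T x + lambda^T (A x - b)
Stationarity (grad_x L = 0): Q x + c + A^T lambda = 0.
Primal feasibility: A x = b.

This gives the KKT block system:
  [ Q   A^T ] [ x     ]   [-c ]
  [ A    0  ] [ lambda ] = [ b ]

Solving the linear system:
  x*      = (-1.2857, 1.1429)
  lambda* = (-5.5714)
  f(x*)   = 13.5714

x* = (-1.2857, 1.1429), lambda* = (-5.5714)


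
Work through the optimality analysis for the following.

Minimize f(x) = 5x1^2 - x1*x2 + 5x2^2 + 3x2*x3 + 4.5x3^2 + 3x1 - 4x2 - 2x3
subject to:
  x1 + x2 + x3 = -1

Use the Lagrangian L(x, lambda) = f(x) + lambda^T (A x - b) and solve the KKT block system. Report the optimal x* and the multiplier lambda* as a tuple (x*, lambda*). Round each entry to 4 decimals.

Form the Lagrangian:
  L(x, lambda) = (1/2) x^T Q x + c^T x + lambda^T (A x - b)
Stationarity (grad_x L = 0): Q x + c + A^T lambda = 0.
Primal feasibility: A x = b.

This gives the KKT block system:
  [ Q   A^T ] [ x     ]   [-c ]
  [ A    0  ] [ lambda ] = [ b ]

Solving the linear system:
  x*      = (-0.7297, -0.027, -0.2432)
  lambda* = (4.2703)
  f(x*)   = 1.3378

x* = (-0.7297, -0.027, -0.2432), lambda* = (4.2703)


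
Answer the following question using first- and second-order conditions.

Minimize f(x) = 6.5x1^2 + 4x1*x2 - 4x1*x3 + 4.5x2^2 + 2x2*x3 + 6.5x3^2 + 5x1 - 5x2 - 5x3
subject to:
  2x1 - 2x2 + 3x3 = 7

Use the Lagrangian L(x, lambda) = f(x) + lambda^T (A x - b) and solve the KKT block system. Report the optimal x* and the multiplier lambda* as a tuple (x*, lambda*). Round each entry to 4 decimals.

Form the Lagrangian:
  L(x, lambda) = (1/2) x^T Q x + c^T x + lambda^T (A x - b)
Stationarity (grad_x L = 0): Q x + c + A^T lambda = 0.
Primal feasibility: A x = b.

This gives the KKT block system:
  [ Q   A^T ] [ x     ]   [-c ]
  [ A    0  ] [ lambda ] = [ b ]

Solving the linear system:
  x*      = (0.709, -0.7142, 1.3845)
  lambda* = (-2.9113)
  f(x*)   = 10.2865

x* = (0.709, -0.7142, 1.3845), lambda* = (-2.9113)


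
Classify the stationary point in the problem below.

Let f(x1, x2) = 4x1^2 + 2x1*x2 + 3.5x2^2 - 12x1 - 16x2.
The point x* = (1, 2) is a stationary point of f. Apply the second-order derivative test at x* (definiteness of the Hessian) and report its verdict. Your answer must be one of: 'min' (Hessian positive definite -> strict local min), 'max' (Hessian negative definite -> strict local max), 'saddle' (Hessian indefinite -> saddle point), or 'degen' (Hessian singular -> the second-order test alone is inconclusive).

Compute the Hessian H = grad^2 f:
  H = [[8, 2], [2, 7]]
Verify stationarity: grad f(x*) = H x* + g = (0, 0).
Eigenvalues of H: 5.4384, 9.5616.
Both eigenvalues > 0, so H is positive definite -> x* is a strict local min.

min


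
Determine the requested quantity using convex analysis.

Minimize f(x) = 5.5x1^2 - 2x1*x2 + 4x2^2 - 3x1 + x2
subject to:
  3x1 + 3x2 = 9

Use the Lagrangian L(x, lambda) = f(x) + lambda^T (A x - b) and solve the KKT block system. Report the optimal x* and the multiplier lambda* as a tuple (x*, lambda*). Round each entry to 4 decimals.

Form the Lagrangian:
  L(x, lambda) = (1/2) x^T Q x + c^T x + lambda^T (A x - b)
Stationarity (grad_x L = 0): Q x + c + A^T lambda = 0.
Primal feasibility: A x = b.

This gives the KKT block system:
  [ Q   A^T ] [ x     ]   [-c ]
  [ A    0  ] [ lambda ] = [ b ]

Solving the linear system:
  x*      = (1.4783, 1.5217)
  lambda* = (-3.4058)
  f(x*)   = 13.8696

x* = (1.4783, 1.5217), lambda* = (-3.4058)


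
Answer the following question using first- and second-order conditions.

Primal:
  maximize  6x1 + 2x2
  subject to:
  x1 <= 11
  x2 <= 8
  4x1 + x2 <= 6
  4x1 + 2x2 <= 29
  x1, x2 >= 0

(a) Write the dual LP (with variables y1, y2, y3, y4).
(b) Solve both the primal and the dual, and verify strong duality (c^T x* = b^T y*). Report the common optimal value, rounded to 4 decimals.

The standard primal-dual pair for 'max c^T x s.t. A x <= b, x >= 0' is:
  Dual:  min b^T y  s.t.  A^T y >= c,  y >= 0.

So the dual LP is:
  minimize  11y1 + 8y2 + 6y3 + 29y4
  subject to:
    y1 + 4y3 + 4y4 >= 6
    y2 + y3 + 2y4 >= 2
    y1, y2, y3, y4 >= 0

Solving the primal: x* = (0, 6).
  primal value c^T x* = 12.
Solving the dual: y* = (0, 0, 2, 0).
  dual value b^T y* = 12.
Strong duality: c^T x* = b^T y*. Confirmed.

12


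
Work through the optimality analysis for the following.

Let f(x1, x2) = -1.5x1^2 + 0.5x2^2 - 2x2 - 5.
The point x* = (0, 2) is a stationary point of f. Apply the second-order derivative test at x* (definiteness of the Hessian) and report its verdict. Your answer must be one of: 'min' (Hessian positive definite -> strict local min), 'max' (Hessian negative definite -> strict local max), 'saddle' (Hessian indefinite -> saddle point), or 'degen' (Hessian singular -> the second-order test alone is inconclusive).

Compute the Hessian H = grad^2 f:
  H = [[-3, 0], [0, 1]]
Verify stationarity: grad f(x*) = H x* + g = (0, 0).
Eigenvalues of H: -3, 1.
Eigenvalues have mixed signs, so H is indefinite -> x* is a saddle point.

saddle


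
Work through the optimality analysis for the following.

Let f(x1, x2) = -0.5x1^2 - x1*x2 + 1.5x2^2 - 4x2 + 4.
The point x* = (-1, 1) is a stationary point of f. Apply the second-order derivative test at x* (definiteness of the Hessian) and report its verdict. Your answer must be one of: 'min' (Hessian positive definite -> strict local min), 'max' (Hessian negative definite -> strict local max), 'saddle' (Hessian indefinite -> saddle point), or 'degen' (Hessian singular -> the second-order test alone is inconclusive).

Compute the Hessian H = grad^2 f:
  H = [[-1, -1], [-1, 3]]
Verify stationarity: grad f(x*) = H x* + g = (0, 0).
Eigenvalues of H: -1.2361, 3.2361.
Eigenvalues have mixed signs, so H is indefinite -> x* is a saddle point.

saddle


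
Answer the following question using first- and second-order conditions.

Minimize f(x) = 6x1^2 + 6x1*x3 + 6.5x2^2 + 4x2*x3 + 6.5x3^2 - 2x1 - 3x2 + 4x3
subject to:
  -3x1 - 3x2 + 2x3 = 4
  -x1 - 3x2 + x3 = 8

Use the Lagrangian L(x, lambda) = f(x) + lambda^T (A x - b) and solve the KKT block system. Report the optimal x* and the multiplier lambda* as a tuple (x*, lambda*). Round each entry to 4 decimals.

Form the Lagrangian:
  L(x, lambda) = (1/2) x^T Q x + c^T x + lambda^T (A x - b)
Stationarity (grad_x L = 0): Q x + c + A^T lambda = 0.
Primal feasibility: A x = b.

This gives the KKT block system:
  [ Q   A^T ] [ x     ]   [-c ]
  [ A    0  ] [ lambda ] = [ b ]

Solving the linear system:
  x*      = (1.8746, -3.3751, -0.2509)
  lambda* = (17.4748, -33.4349)
  f(x*)   = 101.4766

x* = (1.8746, -3.3751, -0.2509), lambda* = (17.4748, -33.4349)


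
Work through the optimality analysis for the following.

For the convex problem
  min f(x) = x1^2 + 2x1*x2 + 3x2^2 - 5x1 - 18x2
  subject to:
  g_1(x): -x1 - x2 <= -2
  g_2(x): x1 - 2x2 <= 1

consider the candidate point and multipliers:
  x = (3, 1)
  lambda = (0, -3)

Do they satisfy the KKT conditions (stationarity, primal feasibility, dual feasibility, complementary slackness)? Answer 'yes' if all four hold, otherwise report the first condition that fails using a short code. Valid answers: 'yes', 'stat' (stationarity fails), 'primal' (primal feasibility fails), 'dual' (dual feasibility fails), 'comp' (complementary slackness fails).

Gradient of f: grad f(x) = Q x + c = (3, -6)
Constraint values g_i(x) = a_i^T x - b_i:
  g_1((3, 1)) = -2
  g_2((3, 1)) = 0
Stationarity residual: grad f(x) + sum_i lambda_i a_i = (0, 0)
  -> stationarity OK
Primal feasibility (all g_i <= 0): OK
Dual feasibility (all lambda_i >= 0): FAILS
Complementary slackness (lambda_i * g_i(x) = 0 for all i): OK

Verdict: the first failing condition is dual_feasibility -> dual.

dual


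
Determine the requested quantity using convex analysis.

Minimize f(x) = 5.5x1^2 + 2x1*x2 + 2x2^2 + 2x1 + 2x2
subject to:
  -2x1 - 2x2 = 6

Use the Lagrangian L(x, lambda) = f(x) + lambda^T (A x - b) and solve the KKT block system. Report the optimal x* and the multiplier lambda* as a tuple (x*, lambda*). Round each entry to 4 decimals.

Form the Lagrangian:
  L(x, lambda) = (1/2) x^T Q x + c^T x + lambda^T (A x - b)
Stationarity (grad_x L = 0): Q x + c + A^T lambda = 0.
Primal feasibility: A x = b.

This gives the KKT block system:
  [ Q   A^T ] [ x     ]   [-c ]
  [ A    0  ] [ lambda ] = [ b ]

Solving the linear system:
  x*      = (-0.5455, -2.4545)
  lambda* = (-4.4545)
  f(x*)   = 10.3636

x* = (-0.5455, -2.4545), lambda* = (-4.4545)


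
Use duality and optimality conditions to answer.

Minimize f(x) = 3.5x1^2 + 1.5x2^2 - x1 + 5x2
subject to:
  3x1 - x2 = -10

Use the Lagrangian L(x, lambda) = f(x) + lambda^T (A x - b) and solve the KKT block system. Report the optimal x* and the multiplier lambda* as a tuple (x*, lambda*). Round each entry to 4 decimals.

Form the Lagrangian:
  L(x, lambda) = (1/2) x^T Q x + c^T x + lambda^T (A x - b)
Stationarity (grad_x L = 0): Q x + c + A^T lambda = 0.
Primal feasibility: A x = b.

This gives the KKT block system:
  [ Q   A^T ] [ x     ]   [-c ]
  [ A    0  ] [ lambda ] = [ b ]

Solving the linear system:
  x*      = (-3.0588, 0.8235)
  lambda* = (7.4706)
  f(x*)   = 40.9412

x* = (-3.0588, 0.8235), lambda* = (7.4706)


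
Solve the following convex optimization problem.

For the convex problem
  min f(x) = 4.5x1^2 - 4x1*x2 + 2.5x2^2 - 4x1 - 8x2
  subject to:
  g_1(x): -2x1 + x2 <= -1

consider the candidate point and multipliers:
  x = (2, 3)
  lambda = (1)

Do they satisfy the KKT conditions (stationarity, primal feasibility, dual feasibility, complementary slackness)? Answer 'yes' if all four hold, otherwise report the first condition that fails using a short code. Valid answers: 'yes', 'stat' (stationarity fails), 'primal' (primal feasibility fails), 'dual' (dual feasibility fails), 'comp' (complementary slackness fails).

Gradient of f: grad f(x) = Q x + c = (2, -1)
Constraint values g_i(x) = a_i^T x - b_i:
  g_1((2, 3)) = 0
Stationarity residual: grad f(x) + sum_i lambda_i a_i = (0, 0)
  -> stationarity OK
Primal feasibility (all g_i <= 0): OK
Dual feasibility (all lambda_i >= 0): OK
Complementary slackness (lambda_i * g_i(x) = 0 for all i): OK

Verdict: yes, KKT holds.

yes


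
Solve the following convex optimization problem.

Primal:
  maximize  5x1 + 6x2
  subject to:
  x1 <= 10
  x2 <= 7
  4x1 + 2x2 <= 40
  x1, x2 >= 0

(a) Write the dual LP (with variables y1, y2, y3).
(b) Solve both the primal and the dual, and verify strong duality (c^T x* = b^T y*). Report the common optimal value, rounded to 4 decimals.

The standard primal-dual pair for 'max c^T x s.t. A x <= b, x >= 0' is:
  Dual:  min b^T y  s.t.  A^T y >= c,  y >= 0.

So the dual LP is:
  minimize  10y1 + 7y2 + 40y3
  subject to:
    y1 + 4y3 >= 5
    y2 + 2y3 >= 6
    y1, y2, y3 >= 0

Solving the primal: x* = (6.5, 7).
  primal value c^T x* = 74.5.
Solving the dual: y* = (0, 3.5, 1.25).
  dual value b^T y* = 74.5.
Strong duality: c^T x* = b^T y*. Confirmed.

74.5


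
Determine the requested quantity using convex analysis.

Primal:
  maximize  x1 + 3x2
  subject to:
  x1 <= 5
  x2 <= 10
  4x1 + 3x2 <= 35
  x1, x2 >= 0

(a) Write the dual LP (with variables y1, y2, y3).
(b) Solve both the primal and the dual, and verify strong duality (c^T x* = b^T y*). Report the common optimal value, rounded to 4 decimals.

The standard primal-dual pair for 'max c^T x s.t. A x <= b, x >= 0' is:
  Dual:  min b^T y  s.t.  A^T y >= c,  y >= 0.

So the dual LP is:
  minimize  5y1 + 10y2 + 35y3
  subject to:
    y1 + 4y3 >= 1
    y2 + 3y3 >= 3
    y1, y2, y3 >= 0

Solving the primal: x* = (1.25, 10).
  primal value c^T x* = 31.25.
Solving the dual: y* = (0, 2.25, 0.25).
  dual value b^T y* = 31.25.
Strong duality: c^T x* = b^T y*. Confirmed.

31.25
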